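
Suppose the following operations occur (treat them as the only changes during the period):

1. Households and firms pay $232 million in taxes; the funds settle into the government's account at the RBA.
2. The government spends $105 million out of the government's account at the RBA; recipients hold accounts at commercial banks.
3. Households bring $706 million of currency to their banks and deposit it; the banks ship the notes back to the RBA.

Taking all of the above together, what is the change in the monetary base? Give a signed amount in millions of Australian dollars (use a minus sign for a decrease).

Government account inflow $232 million: reserves shift to a non-base liability → −$232M.
Government spending $105 million: a non-base liability converts back to reserves → +$105M.
Currency deposit $706 million: just a shift between currency and reserves — both are base money → 0.
Net: −232 + 105 + 0 = -$127 million.

-$127 million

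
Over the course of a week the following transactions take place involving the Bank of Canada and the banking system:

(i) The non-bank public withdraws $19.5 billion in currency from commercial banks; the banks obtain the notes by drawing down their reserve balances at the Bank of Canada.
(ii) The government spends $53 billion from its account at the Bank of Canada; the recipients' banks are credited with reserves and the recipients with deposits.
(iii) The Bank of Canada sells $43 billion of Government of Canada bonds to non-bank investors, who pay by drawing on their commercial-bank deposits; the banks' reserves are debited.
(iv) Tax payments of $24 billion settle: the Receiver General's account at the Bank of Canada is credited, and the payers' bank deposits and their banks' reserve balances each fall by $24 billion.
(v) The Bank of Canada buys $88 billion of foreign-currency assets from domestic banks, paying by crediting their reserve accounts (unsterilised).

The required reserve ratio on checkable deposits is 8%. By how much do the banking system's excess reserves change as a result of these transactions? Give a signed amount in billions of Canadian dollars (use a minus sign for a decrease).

+$57.18 billion

Currency withdrawal $19.5 billion: reserves −$19.5B, deposits −$19.5B.
Government spending $53 billion: reserves +$53B, deposits +$53B.
Asset sale (to non-banks) $43 billion: reserves −$43B, deposits −$43B.
Government account inflow $24 billion: reserves −$24B, deposits −$24B.
FX purchase $88 billion: reserves +$88B, deposits 0.
Totals: Δreserves = +$54.5B, Δdeposits = −$33.5B.
Δrequired reserves = 8% × −$33.5B = −$2.68B.
Δexcess reserves = Δreserves − Δrequired = +$54.5B − (−$2.68B) = +$57.18 billion.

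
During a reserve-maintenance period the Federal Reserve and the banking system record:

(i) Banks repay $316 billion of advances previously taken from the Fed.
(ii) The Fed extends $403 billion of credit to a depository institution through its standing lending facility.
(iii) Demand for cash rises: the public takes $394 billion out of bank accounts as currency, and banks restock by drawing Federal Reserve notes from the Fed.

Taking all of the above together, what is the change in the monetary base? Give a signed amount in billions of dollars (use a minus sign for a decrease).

Fed balance sheet:
  Assets:      Loans to banks +$87B
  Liabilities: Bank reserves −$307B, Currency in circulation +$394B
Monetary base = currency + reserves: +$394B + (−$307B) = +$87 billion.

+$87 billion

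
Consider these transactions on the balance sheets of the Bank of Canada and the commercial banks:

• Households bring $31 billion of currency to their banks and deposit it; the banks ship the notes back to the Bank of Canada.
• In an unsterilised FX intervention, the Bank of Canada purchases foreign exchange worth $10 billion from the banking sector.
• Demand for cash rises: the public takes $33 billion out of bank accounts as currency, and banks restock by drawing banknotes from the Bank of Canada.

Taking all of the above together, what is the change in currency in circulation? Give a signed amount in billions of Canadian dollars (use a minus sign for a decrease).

Bank of Canada balance sheet:
  Assets:      Foreign assets +$10B
  Liabilities: Bank reserves +$8B, Currency in circulation +$2B
Commercial banking system:
  Assets:      Reserves at CB +$8B, Foreign assets −$10B
  Liabilities: Checkable deposits −$2B
So the change in currency in circulation is +$2 billion.

+$2 billion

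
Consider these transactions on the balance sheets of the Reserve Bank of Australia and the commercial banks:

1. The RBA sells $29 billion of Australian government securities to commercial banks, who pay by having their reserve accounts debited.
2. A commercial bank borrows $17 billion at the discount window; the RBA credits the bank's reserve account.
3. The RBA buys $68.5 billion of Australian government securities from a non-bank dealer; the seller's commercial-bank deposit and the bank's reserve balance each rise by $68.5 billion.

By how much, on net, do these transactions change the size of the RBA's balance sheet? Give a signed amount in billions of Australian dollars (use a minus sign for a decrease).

+$56.5 billion

OMO sale (to banks) $29 billion: an RBA asset is shed → −$29B.
Discount-window loan $17 billion: an RBA asset is acquired → +$17B.
Asset purchase (from non-banks) $68.5 billion: an RBA asset is acquired → +$68.5B.
Net: −29 + 17 + 68.5 = +$56.5 billion.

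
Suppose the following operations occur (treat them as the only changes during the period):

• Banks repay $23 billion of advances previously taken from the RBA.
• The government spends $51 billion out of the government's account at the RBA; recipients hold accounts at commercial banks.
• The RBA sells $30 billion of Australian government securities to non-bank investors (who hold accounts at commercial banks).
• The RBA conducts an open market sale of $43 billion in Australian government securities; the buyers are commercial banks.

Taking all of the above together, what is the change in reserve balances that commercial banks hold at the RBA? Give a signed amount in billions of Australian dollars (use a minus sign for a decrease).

-$45 billion

Discount-window repayment $23 billion: repayment is debited from reserves → −$23B.
Government spending $51 billion: government payments flow into bank reserve accounts → +$51B.
Asset sale (to non-banks) $30 billion: the non-bank buyers' banks settle from reserves → −$30B.
OMO sale (to banks) $43 billion: the buying banks pay out of their reserve balances → −$43B.
Net: −23 + 51 − 30 − 43 = -$45 billion.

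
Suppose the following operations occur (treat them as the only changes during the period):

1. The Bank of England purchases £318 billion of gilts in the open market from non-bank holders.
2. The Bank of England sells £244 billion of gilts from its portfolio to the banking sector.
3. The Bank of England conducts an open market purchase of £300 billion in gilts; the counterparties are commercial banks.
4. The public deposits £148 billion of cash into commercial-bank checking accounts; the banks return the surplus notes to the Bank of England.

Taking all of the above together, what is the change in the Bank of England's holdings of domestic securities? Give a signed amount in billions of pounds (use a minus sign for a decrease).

+£374 billion

Bank of England balance sheet:
  Assets:      Securities +£374B
  Liabilities: Bank reserves +£522B, Currency in circulation −£148B
So the change in the Bank of England's holdings of domestic securities is +£374 billion.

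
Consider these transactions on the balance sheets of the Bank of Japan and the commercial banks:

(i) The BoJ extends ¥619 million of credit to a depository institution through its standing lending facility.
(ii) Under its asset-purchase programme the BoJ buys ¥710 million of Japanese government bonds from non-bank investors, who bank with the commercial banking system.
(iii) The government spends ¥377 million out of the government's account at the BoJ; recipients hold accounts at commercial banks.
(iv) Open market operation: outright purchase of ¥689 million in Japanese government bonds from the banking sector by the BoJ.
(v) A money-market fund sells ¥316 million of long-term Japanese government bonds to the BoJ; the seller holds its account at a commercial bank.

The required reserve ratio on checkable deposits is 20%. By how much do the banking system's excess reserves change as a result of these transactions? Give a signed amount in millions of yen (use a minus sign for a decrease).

+¥2430.4 million

Discount-window loan ¥619 million: reserves +¥619M, deposits 0.
Asset purchase (from non-banks) ¥710 million: reserves +¥710M, deposits +¥710M.
Government spending ¥377 million: reserves +¥377M, deposits +¥377M.
OMO purchase (from banks) ¥689 million: reserves +¥689M, deposits 0.
Asset purchase (from non-banks) ¥316 million: reserves +¥316M, deposits +¥316M.
Totals: Δreserves = +¥2711M, Δdeposits = +¥1403M.
Δrequired reserves = 20% × +¥1403M = +¥280.6M.
Δexcess reserves = Δreserves − Δrequired = +¥2711M − (+¥280.6M) = +¥2430.4 million.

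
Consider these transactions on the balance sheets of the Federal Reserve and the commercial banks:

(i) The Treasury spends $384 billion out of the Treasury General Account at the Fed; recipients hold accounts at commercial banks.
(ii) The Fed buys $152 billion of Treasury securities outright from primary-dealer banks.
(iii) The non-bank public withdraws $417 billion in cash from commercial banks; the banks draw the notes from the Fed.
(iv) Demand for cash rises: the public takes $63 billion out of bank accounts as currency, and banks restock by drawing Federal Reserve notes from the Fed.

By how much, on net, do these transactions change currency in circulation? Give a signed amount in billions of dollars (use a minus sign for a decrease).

+$480 billion

Government spending $384 billion: no currency enters or leaves circulation → 0.
OMO purchase (from banks) $152 billion: no currency enters or leaves circulation → 0.
Currency withdrawal $417 billion: notes leave the central bank → +$417B.
Currency withdrawal $63 billion: notes leave the central bank → +$63B.
Net: 0 + 0 + 417 + 63 = +$480 billion.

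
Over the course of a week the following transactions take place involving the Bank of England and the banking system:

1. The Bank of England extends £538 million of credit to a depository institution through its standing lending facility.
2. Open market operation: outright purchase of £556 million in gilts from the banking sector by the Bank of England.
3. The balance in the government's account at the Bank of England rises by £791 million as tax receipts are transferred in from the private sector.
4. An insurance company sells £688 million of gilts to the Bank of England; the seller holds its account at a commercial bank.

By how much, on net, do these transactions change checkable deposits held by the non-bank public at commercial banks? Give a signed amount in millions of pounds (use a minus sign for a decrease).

Bank of England balance sheet:
  Assets:      Securities +£1244M, Loans to banks +£538M
  Liabilities: Bank reserves +£991M, Government deposits +£791M
Commercial banking system:
  Assets:      Reserves at CB +£991M, Securities −£556M
  Liabilities: Checkable deposits −£103M, Borrowings from CB +£538M
So the change in checkable deposits held by the non-bank public at commercial banks is -£103 million.

-£103 million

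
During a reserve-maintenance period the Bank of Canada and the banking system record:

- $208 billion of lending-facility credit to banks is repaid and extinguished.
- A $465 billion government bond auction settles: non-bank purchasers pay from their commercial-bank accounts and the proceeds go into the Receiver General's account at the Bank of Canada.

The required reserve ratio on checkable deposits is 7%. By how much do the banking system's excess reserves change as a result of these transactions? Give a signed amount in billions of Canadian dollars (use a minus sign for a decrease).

Discount-window repayment $208 billion: reserves −$208B, deposits 0.
Government account inflow $465 billion: reserves −$465B, deposits −$465B.
Totals: Δreserves = −$673B, Δdeposits = −$465B.
Δrequired reserves = 7% × −$465B = −$32.55B.
Δexcess reserves = Δreserves − Δrequired = −$673B − (−$32.55B) = -$640.45 billion.

-$640.45 billion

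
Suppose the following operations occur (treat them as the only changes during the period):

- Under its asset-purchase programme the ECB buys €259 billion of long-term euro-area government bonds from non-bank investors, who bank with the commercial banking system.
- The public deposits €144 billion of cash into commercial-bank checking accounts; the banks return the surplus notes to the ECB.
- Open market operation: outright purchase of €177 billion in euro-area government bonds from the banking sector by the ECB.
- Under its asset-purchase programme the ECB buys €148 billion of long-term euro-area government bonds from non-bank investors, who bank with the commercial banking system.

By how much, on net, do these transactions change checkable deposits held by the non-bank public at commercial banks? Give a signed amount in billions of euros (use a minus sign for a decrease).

+€551 billion

Asset purchase (from non-banks) €259 billion: non-bank counterparties' bank balances rise → +€259B.
Currency deposit €144 billion: non-bank counterparties' bank balances rise → +€144B.
OMO purchase (from banks) €177 billion: the counterparty is a bank, so public deposits are unchanged → 0.
Asset purchase (from non-banks) €148 billion: non-bank counterparties' bank balances rise → +€148B.
Net: 259 + 144 + 0 + 148 = +€551 billion.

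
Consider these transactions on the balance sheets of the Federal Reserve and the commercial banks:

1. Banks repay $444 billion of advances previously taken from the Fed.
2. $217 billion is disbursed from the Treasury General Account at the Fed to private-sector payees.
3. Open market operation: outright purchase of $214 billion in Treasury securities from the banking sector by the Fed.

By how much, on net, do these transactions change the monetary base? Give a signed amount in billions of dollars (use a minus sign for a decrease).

Discount-window repayment $444 billion: Fed balance sheet contracts → −$444B.
Government spending $217 billion: a non-base liability converts back to reserves → +$217B.
OMO purchase (from banks) $214 billion: Fed balance sheet expands → +$214B.
Net: −444 + 217 + 214 = -$13 billion.

-$13 billion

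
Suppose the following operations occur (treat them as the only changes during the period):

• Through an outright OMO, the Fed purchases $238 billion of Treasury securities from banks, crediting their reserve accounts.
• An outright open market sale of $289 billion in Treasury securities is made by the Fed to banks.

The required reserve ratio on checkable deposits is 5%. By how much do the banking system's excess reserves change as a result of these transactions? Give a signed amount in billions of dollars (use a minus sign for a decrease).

OMO purchase (from banks) $238 billion: reserves +$238B, deposits 0.
OMO sale (to banks) $289 billion: reserves −$289B, deposits 0.
Totals: Δreserves = −$51B, Δdeposits = 0.
Δrequired reserves = 5% × 0 = 0.
Δexcess reserves = Δreserves − Δrequired = −$51B − (0) = -$51 billion.

-$51 billion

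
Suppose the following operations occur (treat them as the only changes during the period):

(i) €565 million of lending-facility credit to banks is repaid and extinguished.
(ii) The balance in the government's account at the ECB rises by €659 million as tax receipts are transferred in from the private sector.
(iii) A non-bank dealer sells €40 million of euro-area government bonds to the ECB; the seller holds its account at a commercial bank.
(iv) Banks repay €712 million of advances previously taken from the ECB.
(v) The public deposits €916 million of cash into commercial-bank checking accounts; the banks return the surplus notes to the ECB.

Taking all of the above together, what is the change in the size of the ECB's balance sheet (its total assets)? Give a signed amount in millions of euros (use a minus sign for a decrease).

-€1237 million

ECB balance sheet:
  Assets:      Securities +€40M, Loans to banks −€1277M
  Liabilities: Bank reserves −€980M, Currency in circulation −€916M, Government deposits +€659M
Commercial banking system:
  Assets:      Reserves at CB −€980M
  Liabilities: Checkable deposits +€297M, Borrowings from CB −€1277M
Change in total ECB assets = -€1237 million.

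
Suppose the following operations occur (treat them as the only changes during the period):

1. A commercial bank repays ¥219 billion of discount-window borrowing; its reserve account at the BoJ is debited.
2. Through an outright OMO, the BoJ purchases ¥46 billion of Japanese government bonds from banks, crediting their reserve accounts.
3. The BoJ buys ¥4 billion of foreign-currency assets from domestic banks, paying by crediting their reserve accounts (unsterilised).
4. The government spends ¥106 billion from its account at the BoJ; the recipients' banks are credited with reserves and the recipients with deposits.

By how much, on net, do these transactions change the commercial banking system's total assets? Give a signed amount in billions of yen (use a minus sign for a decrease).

BoJ balance sheet:
  Assets:      Securities +¥46B, Loans to banks −¥219B, Foreign assets +¥4B
  Liabilities: Bank reserves −¥63B, Government deposits −¥106B
Commercial banking system:
  Assets:      Reserves at CB −¥63B, Securities −¥46B, Foreign assets −¥4B
  Liabilities: Checkable deposits +¥106B, Borrowings from CB −¥219B
Change in total bank assets = -¥113 billion.

-¥113 billion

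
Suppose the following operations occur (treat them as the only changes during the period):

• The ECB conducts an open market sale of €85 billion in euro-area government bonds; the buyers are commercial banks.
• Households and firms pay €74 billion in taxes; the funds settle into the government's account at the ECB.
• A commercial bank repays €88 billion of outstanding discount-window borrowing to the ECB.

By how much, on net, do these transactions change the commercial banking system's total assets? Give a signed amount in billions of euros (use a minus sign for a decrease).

OMO sale (to banks) €85 billion: just an asset swap on bank balance sheets → 0.
Government account inflow €74 billion: bank balance sheets shrink → −€74B.
Discount-window repayment €88 billion: bank balance sheets shrink → −€88B.
Net: 0 − 74 − 88 = -€162 billion.

-€162 billion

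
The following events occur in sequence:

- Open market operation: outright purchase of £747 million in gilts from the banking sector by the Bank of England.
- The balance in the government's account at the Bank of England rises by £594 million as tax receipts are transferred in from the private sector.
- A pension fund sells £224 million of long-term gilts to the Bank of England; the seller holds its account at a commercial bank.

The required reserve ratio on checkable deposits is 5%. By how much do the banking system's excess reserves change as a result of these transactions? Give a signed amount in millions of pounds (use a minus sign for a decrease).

OMO purchase (from banks) £747 million: reserves +£747M, deposits 0.
Government account inflow £594 million: reserves −£594M, deposits −£594M.
Asset purchase (from non-banks) £224 million: reserves +£224M, deposits +£224M.
Totals: Δreserves = +£377M, Δdeposits = −£370M.
Δrequired reserves = 5% × −£370M = −£18.5M.
Δexcess reserves = Δreserves − Δrequired = +£377M − (−£18.5M) = +£395.5 million.

+£395.5 million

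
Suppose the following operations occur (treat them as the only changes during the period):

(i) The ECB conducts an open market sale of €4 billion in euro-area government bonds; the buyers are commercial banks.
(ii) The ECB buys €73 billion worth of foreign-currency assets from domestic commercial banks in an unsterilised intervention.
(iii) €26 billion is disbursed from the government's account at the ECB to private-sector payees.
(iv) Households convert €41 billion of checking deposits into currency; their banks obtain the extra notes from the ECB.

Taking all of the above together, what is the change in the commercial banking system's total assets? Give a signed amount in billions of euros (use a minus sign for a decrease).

OMO sale (to banks) €4 billion: just an asset swap on bank balance sheets → 0.
FX purchase €73 billion: just an asset swap on bank balance sheets → 0.
Government spending €26 billion: bank balance sheets expand → +€26B.
Currency withdrawal €41 billion: bank balance sheets shrink → −€41B.
Net: 0 + 0 + 26 − 41 = -€15 billion.

-€15 billion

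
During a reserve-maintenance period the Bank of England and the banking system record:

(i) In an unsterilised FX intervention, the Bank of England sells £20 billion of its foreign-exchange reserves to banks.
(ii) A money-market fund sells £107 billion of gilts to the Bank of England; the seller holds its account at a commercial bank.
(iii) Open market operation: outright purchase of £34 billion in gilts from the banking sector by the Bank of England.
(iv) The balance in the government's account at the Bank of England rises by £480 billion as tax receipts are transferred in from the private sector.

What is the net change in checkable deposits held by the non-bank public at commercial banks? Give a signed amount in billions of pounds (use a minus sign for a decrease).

Bank of England balance sheet:
  Assets:      Securities +£141B, Foreign assets −£20B
  Liabilities: Bank reserves −£359B, Government deposits +£480B
Commercial banking system:
  Assets:      Reserves at CB −£359B, Securities −£34B, Foreign assets +£20B
  Liabilities: Checkable deposits −£373B
So the change in checkable deposits held by the non-bank public at commercial banks is -£373 billion.

-£373 billion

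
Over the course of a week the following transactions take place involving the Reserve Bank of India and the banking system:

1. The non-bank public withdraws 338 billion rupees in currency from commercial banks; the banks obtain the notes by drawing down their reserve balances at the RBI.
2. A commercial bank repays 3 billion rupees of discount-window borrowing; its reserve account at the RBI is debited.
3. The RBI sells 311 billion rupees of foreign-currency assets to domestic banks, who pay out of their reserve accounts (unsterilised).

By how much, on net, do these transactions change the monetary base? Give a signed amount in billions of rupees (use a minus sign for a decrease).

-314 billion

Currency withdrawal 338 billion rupees: just a shift between currency and reserves — both are base money → 0.
Discount-window repayment 3 billion rupees: RBI balance sheet contracts → −3B.
FX sale 311 billion rupees: RBI balance sheet contracts → −311B.
Net: 0 − 3 − 311 = -314 billion.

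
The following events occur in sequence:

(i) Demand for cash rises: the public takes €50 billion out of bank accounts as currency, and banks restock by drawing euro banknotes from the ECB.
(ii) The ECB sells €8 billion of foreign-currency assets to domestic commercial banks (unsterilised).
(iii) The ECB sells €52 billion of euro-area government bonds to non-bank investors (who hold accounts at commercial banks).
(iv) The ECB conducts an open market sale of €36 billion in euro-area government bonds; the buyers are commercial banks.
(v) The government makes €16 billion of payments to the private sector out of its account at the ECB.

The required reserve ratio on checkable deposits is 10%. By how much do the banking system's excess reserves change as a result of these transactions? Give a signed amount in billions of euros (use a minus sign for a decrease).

-€121.4 billion

Currency withdrawal €50 billion: reserves −€50B, deposits −€50B.
FX sale €8 billion: reserves −€8B, deposits 0.
Asset sale (to non-banks) €52 billion: reserves −€52B, deposits −€52B.
OMO sale (to banks) €36 billion: reserves −€36B, deposits 0.
Government spending €16 billion: reserves +€16B, deposits +€16B.
Totals: Δreserves = −€130B, Δdeposits = −€86B.
Δrequired reserves = 10% × −€86B = −€8.6B.
Δexcess reserves = Δreserves − Δrequired = −€130B − (−€8.6B) = -€121.4 billion.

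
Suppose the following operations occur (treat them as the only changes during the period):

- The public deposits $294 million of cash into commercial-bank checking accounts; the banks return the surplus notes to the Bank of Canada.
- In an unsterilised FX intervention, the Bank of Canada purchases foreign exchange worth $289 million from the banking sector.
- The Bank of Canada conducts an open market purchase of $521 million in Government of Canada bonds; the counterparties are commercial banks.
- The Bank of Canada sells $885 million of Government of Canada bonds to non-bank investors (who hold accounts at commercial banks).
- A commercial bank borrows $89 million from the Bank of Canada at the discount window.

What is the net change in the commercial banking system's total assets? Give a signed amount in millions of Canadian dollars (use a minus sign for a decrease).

-$502 million

Bank of Canada balance sheet:
  Assets:      Securities −$364M, Loans to banks +$89M, Foreign assets +$289M
  Liabilities: Bank reserves +$308M, Currency in circulation −$294M
Commercial banking system:
  Assets:      Reserves at CB +$308M, Securities −$521M, Foreign assets −$289M
  Liabilities: Checkable deposits −$591M, Borrowings from CB +$89M
Change in total bank assets = -$502 million.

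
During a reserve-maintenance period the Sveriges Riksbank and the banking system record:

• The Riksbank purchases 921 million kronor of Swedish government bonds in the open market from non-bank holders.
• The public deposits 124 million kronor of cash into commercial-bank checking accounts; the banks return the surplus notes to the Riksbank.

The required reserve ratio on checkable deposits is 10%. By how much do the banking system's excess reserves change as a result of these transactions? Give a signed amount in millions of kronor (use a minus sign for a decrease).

Asset purchase (from non-banks) 921 million kronor: reserves +921M, deposits +921M.
Currency deposit 124 million kronor: reserves +124M, deposits +124M.
Totals: Δreserves = +1045M, Δdeposits = +1045M.
Δrequired reserves = 10% × +1045M = +104.5M.
Δexcess reserves = Δreserves − Δrequired = +1045M − (+104.5M) = +940.5 million.

+940.5 million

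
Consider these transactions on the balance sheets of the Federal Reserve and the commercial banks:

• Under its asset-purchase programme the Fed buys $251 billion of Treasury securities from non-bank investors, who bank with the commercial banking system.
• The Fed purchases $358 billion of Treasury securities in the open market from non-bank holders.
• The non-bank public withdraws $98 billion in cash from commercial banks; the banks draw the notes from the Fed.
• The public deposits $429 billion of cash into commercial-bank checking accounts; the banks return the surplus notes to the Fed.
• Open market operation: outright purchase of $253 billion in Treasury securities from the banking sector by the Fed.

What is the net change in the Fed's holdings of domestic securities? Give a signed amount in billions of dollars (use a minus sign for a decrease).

Asset purchase (from non-banks) $251 billion: securities added to the Fed's portfolio → +$251B.
Asset purchase (from non-banks) $358 billion: securities added to the Fed's portfolio → +$358B.
Currency withdrawal $98 billion: the Fed's securities portfolio is untouched → 0.
Currency deposit $429 billion: the Fed's securities portfolio is untouched → 0.
OMO purchase (from banks) $253 billion: securities added to the Fed's portfolio → +$253B.
Net: 251 + 358 + 0 + 0 + 253 = +$862 billion.

+$862 billion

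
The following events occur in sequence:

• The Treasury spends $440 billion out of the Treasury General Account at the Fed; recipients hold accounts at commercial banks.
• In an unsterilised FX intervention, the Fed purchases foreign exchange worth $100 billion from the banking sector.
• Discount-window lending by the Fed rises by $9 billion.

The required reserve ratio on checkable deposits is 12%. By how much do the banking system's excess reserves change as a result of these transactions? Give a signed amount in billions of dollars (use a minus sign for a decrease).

Government spending $440 billion: reserves +$440B, deposits +$440B.
FX purchase $100 billion: reserves +$100B, deposits 0.
Discount-window loan $9 billion: reserves +$9B, deposits 0.
Totals: Δreserves = +$549B, Δdeposits = +$440B.
Δrequired reserves = 12% × +$440B = +$52.8B.
Δexcess reserves = Δreserves − Δrequired = +$549B − (+$52.8B) = +$496.2 billion.

+$496.2 billion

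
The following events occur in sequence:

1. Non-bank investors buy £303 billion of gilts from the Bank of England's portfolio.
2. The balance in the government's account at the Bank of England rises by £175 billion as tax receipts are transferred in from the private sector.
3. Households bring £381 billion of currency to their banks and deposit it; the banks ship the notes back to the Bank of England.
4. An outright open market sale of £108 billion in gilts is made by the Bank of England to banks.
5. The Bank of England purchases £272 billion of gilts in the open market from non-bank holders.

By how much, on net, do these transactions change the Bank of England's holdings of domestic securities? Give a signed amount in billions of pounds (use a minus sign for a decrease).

-£139 billion

Asset sale (to non-banks) £303 billion: securities removed from the Bank of England's portfolio → −£303B.
Government account inflow £175 billion: the Bank of England's securities portfolio is untouched → 0.
Currency deposit £381 billion: the Bank of England's securities portfolio is untouched → 0.
OMO sale (to banks) £108 billion: securities removed from the Bank of England's portfolio → −£108B.
Asset purchase (from non-banks) £272 billion: securities added to the Bank of England's portfolio → +£272B.
Net: −303 + 0 + 0 − 108 + 272 = -£139 billion.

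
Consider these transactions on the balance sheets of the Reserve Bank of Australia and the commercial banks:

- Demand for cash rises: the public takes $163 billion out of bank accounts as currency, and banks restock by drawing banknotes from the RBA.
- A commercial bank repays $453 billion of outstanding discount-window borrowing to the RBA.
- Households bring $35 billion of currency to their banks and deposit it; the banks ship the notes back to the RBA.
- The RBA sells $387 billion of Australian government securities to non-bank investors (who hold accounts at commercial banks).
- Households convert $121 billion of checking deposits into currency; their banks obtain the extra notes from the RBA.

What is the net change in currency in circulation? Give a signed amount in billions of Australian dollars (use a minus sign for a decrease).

+$249 billion

RBA balance sheet:
  Assets:      Securities −$387B, Loans to banks −$453B
  Liabilities: Bank reserves −$1089B, Currency in circulation +$249B
So the change in currency in circulation is +$249 billion.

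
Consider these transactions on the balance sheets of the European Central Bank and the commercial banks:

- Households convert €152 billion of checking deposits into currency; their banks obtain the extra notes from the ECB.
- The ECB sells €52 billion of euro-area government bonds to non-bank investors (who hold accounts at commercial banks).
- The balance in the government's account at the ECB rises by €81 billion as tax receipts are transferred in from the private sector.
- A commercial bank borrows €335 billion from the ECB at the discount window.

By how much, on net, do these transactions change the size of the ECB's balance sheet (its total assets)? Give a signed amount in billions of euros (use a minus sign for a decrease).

Currency withdrawal €152 billion: only the composition of liabilities changes → 0.
Asset sale (to non-banks) €52 billion: an ECB asset is shed → −€52B.
Government account inflow €81 billion: only the composition of liabilities changes → 0.
Discount-window loan €335 billion: an ECB asset is acquired → +€335B.
Net: 0 − 52 + 0 + 335 = +€283 billion.

+€283 billion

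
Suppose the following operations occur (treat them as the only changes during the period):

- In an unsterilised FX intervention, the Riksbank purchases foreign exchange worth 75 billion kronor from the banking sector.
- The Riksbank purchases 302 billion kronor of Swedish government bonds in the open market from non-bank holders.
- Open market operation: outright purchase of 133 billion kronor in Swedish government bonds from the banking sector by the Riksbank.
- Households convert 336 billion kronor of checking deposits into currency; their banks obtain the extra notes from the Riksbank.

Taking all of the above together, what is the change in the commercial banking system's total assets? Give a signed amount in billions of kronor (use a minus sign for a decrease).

FX purchase 75 billion kronor: just an asset swap on bank balance sheets → 0.
Asset purchase (from non-banks) 302 billion kronor: bank balance sheets expand → +302B.
OMO purchase (from banks) 133 billion kronor: just an asset swap on bank balance sheets → 0.
Currency withdrawal 336 billion kronor: bank balance sheets shrink → −336B.
Net: 0 + 302 + 0 − 336 = -34 billion.

-34 billion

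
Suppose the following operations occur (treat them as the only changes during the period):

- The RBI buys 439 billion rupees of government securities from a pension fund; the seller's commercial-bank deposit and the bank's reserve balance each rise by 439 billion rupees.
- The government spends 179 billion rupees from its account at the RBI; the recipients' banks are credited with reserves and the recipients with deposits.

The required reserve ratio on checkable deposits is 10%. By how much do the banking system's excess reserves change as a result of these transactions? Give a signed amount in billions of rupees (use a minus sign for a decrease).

+556.2 billion

Asset purchase (from non-banks) 439 billion rupees: reserves +439B, deposits +439B.
Government spending 179 billion rupees: reserves +179B, deposits +179B.
Totals: Δreserves = +618B, Δdeposits = +618B.
Δrequired reserves = 10% × +618B = +61.8B.
Δexcess reserves = Δreserves − Δrequired = +618B − (+61.8B) = +556.2 billion.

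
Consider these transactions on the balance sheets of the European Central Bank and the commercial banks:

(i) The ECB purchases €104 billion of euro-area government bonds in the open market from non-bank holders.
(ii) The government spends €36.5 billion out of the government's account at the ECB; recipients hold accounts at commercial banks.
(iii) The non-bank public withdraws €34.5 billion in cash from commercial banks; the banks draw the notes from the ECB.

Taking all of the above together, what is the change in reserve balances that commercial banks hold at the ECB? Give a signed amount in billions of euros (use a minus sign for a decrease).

+€106 billion

ECB balance sheet:
  Assets:      Securities +€104B
  Liabilities: Bank reserves +€106B, Currency in circulation +€34.5B, Government deposits −€36.5B
Commercial banking system:
  Assets:      Reserves at CB +€106B
  Liabilities: Checkable deposits +€106B
So the change in reserve balances that commercial banks hold at the ECB is +€106 billion.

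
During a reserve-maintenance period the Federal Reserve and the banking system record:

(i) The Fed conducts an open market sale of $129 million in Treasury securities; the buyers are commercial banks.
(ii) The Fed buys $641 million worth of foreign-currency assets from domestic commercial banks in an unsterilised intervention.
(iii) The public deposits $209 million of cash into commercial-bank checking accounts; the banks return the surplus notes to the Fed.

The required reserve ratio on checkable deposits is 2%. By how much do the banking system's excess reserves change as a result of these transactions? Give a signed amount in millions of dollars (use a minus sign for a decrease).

OMO sale (to banks) $129 million: reserves −$129M, deposits 0.
FX purchase $641 million: reserves +$641M, deposits 0.
Currency deposit $209 million: reserves +$209M, deposits +$209M.
Totals: Δreserves = +$721M, Δdeposits = +$209M.
Δrequired reserves = 2% × +$209M = +$4.18M.
Δexcess reserves = Δreserves − Δrequired = +$721M − (+$4.18M) = +$716.82 million.

+$716.82 million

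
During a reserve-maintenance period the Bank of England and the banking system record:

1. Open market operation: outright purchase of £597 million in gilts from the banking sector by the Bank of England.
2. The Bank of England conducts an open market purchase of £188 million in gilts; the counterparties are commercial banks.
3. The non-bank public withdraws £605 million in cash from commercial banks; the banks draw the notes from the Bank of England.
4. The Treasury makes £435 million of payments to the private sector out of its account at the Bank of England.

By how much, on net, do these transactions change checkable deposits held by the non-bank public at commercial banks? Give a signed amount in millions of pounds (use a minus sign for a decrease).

-£170 million

OMO purchase (from banks) £597 million: the counterparty is a bank, so public deposits are unchanged → 0.
OMO purchase (from banks) £188 million: the counterparty is a bank, so public deposits are unchanged → 0.
Currency withdrawal £605 million: non-bank counterparties' bank balances fall → −£605M.
Government spending £435 million: non-bank counterparties' bank balances rise → +£435M.
Net: 0 + 0 − 605 + 435 = -£170 million.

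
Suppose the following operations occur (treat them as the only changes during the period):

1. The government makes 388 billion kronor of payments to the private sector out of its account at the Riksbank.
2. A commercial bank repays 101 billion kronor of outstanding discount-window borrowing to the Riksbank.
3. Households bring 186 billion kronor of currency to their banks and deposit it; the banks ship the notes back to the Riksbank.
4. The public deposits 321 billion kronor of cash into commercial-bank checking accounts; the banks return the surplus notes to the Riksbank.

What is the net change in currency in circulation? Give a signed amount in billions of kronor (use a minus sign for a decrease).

-507 billion

Riksbank balance sheet:
  Assets:      Loans to banks −101B
  Liabilities: Bank reserves +794B, Currency in circulation −507B, Government deposits −388B
Commercial banking system:
  Assets:      Reserves at CB +794B
  Liabilities: Checkable deposits +895B, Borrowings from CB −101B
So the change in currency in circulation is -507 billion.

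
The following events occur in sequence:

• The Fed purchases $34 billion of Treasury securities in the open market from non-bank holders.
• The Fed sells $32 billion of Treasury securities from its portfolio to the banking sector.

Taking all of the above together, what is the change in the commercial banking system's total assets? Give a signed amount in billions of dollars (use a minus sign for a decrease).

Asset purchase (from non-banks) $34 billion: bank balance sheets expand → +$34B.
OMO sale (to banks) $32 billion: just an asset swap on bank balance sheets → 0.
Net: 34 + 0 = +$34 billion.

+$34 billion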